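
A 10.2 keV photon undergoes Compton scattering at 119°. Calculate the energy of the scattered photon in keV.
9.9064 keV

First convert energy to wavelength:
λ = hc/E, with hc ≈ 1239.842 keV·pm (i.e. 1239.842 eV·nm)

For E = 10.2 keV = 10200 eV:
λ = 1239.842 keV·pm / 10.2 keV
λ = 121.5531 pm

Calculate the Compton shift:
Δλ = λ_C(1 - cos(119°)) = 2.4263 × 1.4848
Δλ = 3.6026 pm

Final wavelength:
λ' = 121.5531 + 3.6026 = 125.1557 pm

Final energy:
E' = hc/λ' = 1239.842 / 125.1557 = 9.9064 keV

(Intermediate values are shown rounded; full precision is carried through to the final answer.)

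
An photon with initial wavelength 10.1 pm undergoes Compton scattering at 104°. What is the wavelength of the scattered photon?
13.1133 pm

Using the Compton scattering formula:
λ' = λ + Δλ = λ + λ_C(1 - cos θ)

Given:
- Initial wavelength λ = 10.1 pm
- Scattering angle θ = 104°
- Compton wavelength λ_C ≈ 2.4263 pm

Calculate the shift:
Δλ = 2.4263 × (1 - cos(104°))
Δλ = 2.4263 × 1.2419
Δλ = 3.0133 pm

Final wavelength:
λ' = 10.1 + 3.0133 = 13.1133 pm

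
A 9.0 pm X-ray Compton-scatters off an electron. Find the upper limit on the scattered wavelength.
13.8526 pm (at θ = 180°)

The Compton shift is Δλ = λ_C(1 − cos θ).

Since cos θ ranges from −1 to 1, the factor (1 − cos θ) ranges from 0 to 2; the maximum shift occurs at θ = 180° (backscattering):
Δλ_max = 2λ_C = 2 × 2.4263 pm = 4.8526 pm

Maximum scattered wavelength:
λ'_max = λ₀ + Δλ_max = 9.0 + 4.8526 = 13.8526 pm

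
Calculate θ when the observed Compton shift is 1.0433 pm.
55.25°

From the Compton formula Δλ = λ_C(1 - cos θ), we can solve for θ:

cos θ = 1 - Δλ/λ_C

Given:
- Δλ = 1.0433 pm
- λ_C = h/(m_e·c) ≈ 2.42631024 pm

cos θ = 1 - 1.0433/2.42631024
cos θ = 1 - 0.429994
cos θ = 0.570006

θ = arccos(0.570006)
θ = 55.25°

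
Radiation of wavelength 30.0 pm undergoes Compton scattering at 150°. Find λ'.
34.5276 pm

Using the Compton formula: λ' = λ + λ_C(1 − cos θ)

For θ = 150°, cos θ = -√3/2 (exact) ≈ -0.8660, so:
1 − cos 150° = 1 − (-√3/2) ≈ 1.8660

Δλ = λ_C × 1.8660 = 2.4263 × 1.8660 = 4.5276 pm

λ' = 30.0 + 4.5276 = 34.5276 pm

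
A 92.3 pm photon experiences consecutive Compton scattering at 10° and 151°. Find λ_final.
96.8853 pm

Apply Compton shift twice:

First scattering at θ₁ = 10°:
Δλ₁ = λ_C(1 - cos(10°))
Δλ₁ = 2.4263 × 0.0152
Δλ₁ = 0.0369 pm

After first scattering:
λ₁ = 92.3 + 0.0369 = 92.3369 pm

Second scattering at θ₂ = 151°:
Δλ₂ = λ_C(1 - cos(151°))
Δλ₂ = 2.4263 × 1.8746
Δλ₂ = 4.5484 pm

Final wavelength:
λ₂ = 92.3369 + 4.5484 = 96.8853 pm

Total shift: Δλ_total = 0.0369 + 4.5484 = 4.5853 pm

(Intermediate values are shown rounded; full precision is carried through to the final answer.)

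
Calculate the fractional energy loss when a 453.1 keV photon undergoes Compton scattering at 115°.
0.5578 (or 55.78%)

Calculate initial and final photon energies:

Initial: E₀ = 453.1 keV → λ₀ = 2.7364 pm
Compton shift: Δλ = 3.4517 pm
Final wavelength: λ' = 6.1881 pm
Final energy: E' = 200.3601 keV

Fractional energy loss:
(E₀ - E')/E₀ = (453.1000 - 200.3601)/453.1000
= 252.7399/453.1000
= 0.5578
= 55.78%

(Intermediate values are shown rounded; full precision is carried through to the final answer.)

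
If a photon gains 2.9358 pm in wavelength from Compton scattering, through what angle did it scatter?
102.12°

From the Compton formula Δλ = λ_C(1 - cos θ), we can solve for θ:

cos θ = 1 - Δλ/λ_C

Given:
- Δλ = 2.9358 pm
- λ_C = h/(m_e·c) ≈ 2.42631024 pm

cos θ = 1 - 2.9358/2.42631024
cos θ = 1 - 1.209985
cos θ = -0.209985

θ = arccos(-0.209985)
θ = 102.12°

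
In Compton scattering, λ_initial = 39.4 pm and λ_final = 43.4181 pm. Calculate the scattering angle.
131.00°

First find the wavelength shift:
Δλ = λ' - λ = 43.4181 - 39.4 = 4.0181 pm

Using Δλ = λ_C(1 - cos θ), with λ_C = h/(m_e·c) ≈ 2.42631024 pm:
cos θ = 1 - Δλ/λ_C
cos θ = 1 - 4.0181/2.42631024
cos θ = -0.656054

θ = arccos(-0.656054)
θ = 131.00°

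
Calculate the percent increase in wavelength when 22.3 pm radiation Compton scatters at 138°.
18.9660%

Calculate the Compton shift:
Δλ = λ_C(1 - cos(138°))
Δλ = 2.4263 × (1 - cos(138°))
Δλ = 2.4263 × 1.7431
Δλ = 4.2294 pm

Percentage change:
(Δλ/λ₀) × 100 = (4.2294/22.3) × 100
= 18.9660%

(Intermediate values are shown rounded; full precision is carried through to the final answer.)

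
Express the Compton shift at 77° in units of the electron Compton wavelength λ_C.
0.7750 λ_C

The Compton shift formula is:
Δλ = λ_C(1 - cos θ)

Dividing both sides by λ_C:
Δλ/λ_C = 1 - cos θ

For θ = 77°:
Δλ/λ_C = 1 - cos(77°)
Δλ/λ_C = 1 - 0.2250
Δλ/λ_C = 0.7750

This means the shift is 0.7750 × λ_C = 1.8805 pm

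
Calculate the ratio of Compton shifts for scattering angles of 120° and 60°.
120° produces the larger shift by a factor of 3.000

Calculate both shifts using Δλ = λ_C(1 - cos θ):

For θ₁ = 60°:
Δλ₁ = 2.4263 × (1 - cos(60°))
Δλ₁ = 2.4263 × 0.5000
Δλ₁ = 1.2132 pm

For θ₂ = 120°:
Δλ₂ = 2.4263 × (1 - cos(120°))
Δλ₂ = 2.4263 × 1.5000
Δλ₂ = 3.6395 pm

The 120° angle produces the larger shift.
Ratio: 3.6395/1.2132 = 3.000

(Intermediate values are shown rounded; full precision is carried through to the final answer.)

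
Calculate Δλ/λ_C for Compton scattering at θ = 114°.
1.4067 λ_C

The Compton shift formula is:
Δλ = λ_C(1 - cos θ)

Dividing both sides by λ_C:
Δλ/λ_C = 1 - cos θ

For θ = 114°:
Δλ/λ_C = 1 - cos(114°)
Δλ/λ_C = 1 - -0.4067
Δλ/λ_C = 1.4067

This means the shift is 1.4067 × λ_C = 3.4132 pm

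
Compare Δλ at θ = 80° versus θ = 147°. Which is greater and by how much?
147° produces the larger shift by a factor of 2.225

Calculate both shifts using Δλ = λ_C(1 - cos θ):

For θ₁ = 80°:
Δλ₁ = 2.4263 × (1 - cos(80°))
Δλ₁ = 2.4263 × 0.8264
Δλ₁ = 2.0050 pm

For θ₂ = 147°:
Δλ₂ = 2.4263 × (1 - cos(147°))
Δλ₂ = 2.4263 × 1.8387
Δλ₂ = 4.4612 pm

The 147° angle produces the larger shift.
Ratio: 4.4612/2.0050 = 2.225

(Intermediate values are shown rounded; full precision is carried through to the final answer.)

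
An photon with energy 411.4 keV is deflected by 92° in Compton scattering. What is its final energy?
224.4179 keV

First convert energy to wavelength:
λ = hc/E, with hc ≈ 1239.842 keV·pm (i.e. 1239.842 eV·nm)

For E = 411.4 keV = 411400 eV:
λ = 1239.842 keV·pm / 411.4 keV
λ = 3.0137 pm

Calculate the Compton shift:
Δλ = λ_C(1 - cos(92°)) = 2.4263 × 1.0349
Δλ = 2.5110 pm

Final wavelength:
λ' = 3.0137 + 2.5110 = 5.5247 pm

Final energy:
E' = hc/λ' = 1239.842 / 5.5247 = 224.4179 keV

(Intermediate values are shown rounded; full precision is carried through to the final answer.)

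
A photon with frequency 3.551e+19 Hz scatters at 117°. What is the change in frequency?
1.047e+19 Hz (decrease)

Convert frequency to wavelength (c = 299792458 m/s):
λ₀ = c/f₀ = 299792458/3.551e+19 = 8.4424798e-12 m = 8.4425 pm

Calculate Compton shift:
Δλ = λ_C(1 - cos(117°)) = 3.5278 pm

Final wavelength:
λ' = λ₀ + Δλ = 8.4425 + 3.5278 = 11.9703 pm

Final frequency:
f' = c/λ' = 299792458/1.1970312e-11 = 2.5044666e+19 Hz

Frequency shift (decrease):
Δf = f₀ - f' = 3.551e+19 - 2.5044666e+19 = 1.047e+19 Hz

(Intermediate values are shown rounded; full precision is carried through to the final answer.)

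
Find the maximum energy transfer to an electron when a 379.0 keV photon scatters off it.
226.3847 keV

Maximum energy transfer occurs at θ = 180° (backscattering).

Initial photon: E₀ = 379.0 keV → λ₀ = 3.2714 pm

Maximum Compton shift (at 180°):
Δλ_max = 2λ_C = 2 × 2.4263 = 4.8526 pm

Final wavelength:
λ' = 3.2714 + 4.8526 = 8.1240 pm

Minimum photon energy (maximum energy to electron):
E'_min = hc/λ' = 152.6153 keV

Maximum electron kinetic energy:
K_max = E₀ - E'_min = 379.0000 - 152.6153 = 226.3847 keV

(Intermediate values are shown rounded; full precision is carried through to the final answer.)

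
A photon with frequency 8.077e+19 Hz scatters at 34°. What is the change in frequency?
8.119e+18 Hz (decrease)

Convert frequency to wavelength (c = 299792458 m/s):
λ₀ = c/f₀ = 299792458/8.077e+19 = 3.7116808e-12 m = 3.7117 pm

Calculate Compton shift:
Δλ = λ_C(1 - cos(34°)) = 0.4148 pm

Final wavelength:
λ' = λ₀ + Δλ = 3.7117 + 0.4148 = 4.1265 pm

Final frequency:
f' = c/λ' = 299792458/4.1264887e-12 = 7.2650740e+19 Hz

Frequency shift (decrease):
Δf = f₀ - f' = 8.077e+19 - 7.2650740e+19 = 8.119e+18 Hz

(Intermediate values are shown rounded; full precision is carried through to the final answer.)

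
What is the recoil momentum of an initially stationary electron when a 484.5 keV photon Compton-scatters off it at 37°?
1.5619e-22 kg·m/s

The electron is initially at rest, so by conservation of momentum:
p⃗_e = p⃗₀ − p⃗'  (incident photon momentum minus scattered photon momentum)

Photon momentum magnitudes (p = h/λ = E/c):
λ₀ = hc/E₀ = 2.5590 pm → p₀ = h/λ₀ = 2.5893e-22 kg·m/s
Δλ = λ_C(1 − cos 37°) = 0.4886 pm
λ' = 3.0476 pm → p' = h/λ' = 2.1742e-22 kg·m/s

The scattered photon makes angle θ = 37° with the incident direction, so by the law of cosines:
|p⃗_e|² = p₀² + p'² − 2p₀p'cos θ
|p⃗_e|² = (2.5893e-22)² + (2.1742e-22)² − 2·2.5893e-22·2.1742e-22·cos(37°)
|p⃗_e| = 1.5619e-22 kg·m/s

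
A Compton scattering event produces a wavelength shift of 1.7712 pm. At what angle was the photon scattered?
74.34°

From the Compton formula Δλ = λ_C(1 - cos θ), we can solve for θ:

cos θ = 1 - Δλ/λ_C

Given:
- Δλ = 1.7712 pm
- λ_C = h/(m_e·c) ≈ 2.42631024 pm

cos θ = 1 - 1.7712/2.42631024
cos θ = 1 - 0.729997
cos θ = 0.270003

θ = arccos(0.270003)
θ = 74.34°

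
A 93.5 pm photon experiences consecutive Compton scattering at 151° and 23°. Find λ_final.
98.2413 pm

Apply Compton shift twice:

First scattering at θ₁ = 151°:
Δλ₁ = λ_C(1 - cos(151°))
Δλ₁ = 2.4263 × 1.8746
Δλ₁ = 4.5484 pm

After first scattering:
λ₁ = 93.5 + 4.5484 = 98.0484 pm

Second scattering at θ₂ = 23°:
Δλ₂ = λ_C(1 - cos(23°))
Δλ₂ = 2.4263 × 0.0795
Δλ₂ = 0.1929 pm

Final wavelength:
λ₂ = 98.0484 + 0.1929 = 98.2413 pm

Total shift: Δλ_total = 4.5484 + 0.1929 = 4.7413 pm

(Intermediate values are shown rounded; full precision is carried through to the final answer.)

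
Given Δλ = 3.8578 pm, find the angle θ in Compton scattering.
126.16°

From the Compton formula Δλ = λ_C(1 - cos θ), we can solve for θ:

cos θ = 1 - Δλ/λ_C

Given:
- Δλ = 3.8578 pm
- λ_C = h/(m_e·c) ≈ 2.42631024 pm

cos θ = 1 - 3.8578/2.42631024
cos θ = 1 - 1.589986
cos θ = -0.589986

θ = arccos(-0.589986)
θ = 126.16°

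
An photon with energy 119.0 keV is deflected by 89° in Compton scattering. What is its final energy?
96.8414 keV

First convert energy to wavelength:
λ = hc/E, with hc ≈ 1239.842 keV·pm (i.e. 1239.842 eV·nm)

For E = 119.0 keV = 119000 eV:
λ = 1239.842 keV·pm / 119.0 keV
λ = 10.4188 pm

Calculate the Compton shift:
Δλ = λ_C(1 - cos(89°)) = 2.4263 × 0.9825
Δλ = 2.3840 pm

Final wavelength:
λ' = 10.4188 + 2.3840 = 12.8028 pm

Final energy:
E' = hc/λ' = 1239.842 / 12.8028 = 96.8414 keV

(Intermediate values are shown rounded; full precision is carried through to the final answer.)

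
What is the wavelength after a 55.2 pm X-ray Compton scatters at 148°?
59.6839 pm

Using the Compton scattering formula:
λ' = λ + Δλ = λ + λ_C(1 - cos θ)

Given:
- Initial wavelength λ = 55.2 pm
- Scattering angle θ = 148°
- Compton wavelength λ_C ≈ 2.4263 pm

Calculate the shift:
Δλ = 2.4263 × (1 - cos(148°))
Δλ = 2.4263 × 1.8480
Δλ = 4.4839 pm

Final wavelength:
λ' = 55.2 + 4.4839 = 59.6839 pm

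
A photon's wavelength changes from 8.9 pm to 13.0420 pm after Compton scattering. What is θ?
135.00°

First find the wavelength shift:
Δλ = λ' - λ = 13.0420 - 8.9 = 4.1420 pm

Using Δλ = λ_C(1 - cos θ), with λ_C = h/(m_e·c) ≈ 2.42631024 pm:
cos θ = 1 - Δλ/λ_C
cos θ = 1 - 4.1420/2.42631024
cos θ = -0.707119

θ = arccos(-0.707119)
θ = 135.00°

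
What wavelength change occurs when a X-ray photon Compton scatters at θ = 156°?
4.6429 pm

Using the Compton scattering formula:
Δλ = λ_C(1 - cos θ)

where λ_C = h/(m_e·c) ≈ 2.4263 pm is the Compton wavelength of an electron.

For θ = 156°:
cos(156°) = -0.9135
1 - cos(156°) = 1.9135

Δλ = 2.4263 × 1.9135
Δλ = 4.6429 pm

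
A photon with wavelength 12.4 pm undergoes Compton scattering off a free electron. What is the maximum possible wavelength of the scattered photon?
17.2526 pm (at θ = 180°)

The Compton shift is Δλ = λ_C(1 − cos θ).

Since cos θ ranges from −1 to 1, the factor (1 − cos θ) ranges from 0 to 2; the maximum shift occurs at θ = 180° (backscattering):
Δλ_max = 2λ_C = 2 × 2.4263 pm = 4.8526 pm

Maximum scattered wavelength:
λ'_max = λ₀ + Δλ_max = 12.4 + 4.8526 = 17.2526 pm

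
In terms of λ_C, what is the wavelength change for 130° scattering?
1.6428 λ_C

The Compton shift formula is:
Δλ = λ_C(1 - cos θ)

Dividing both sides by λ_C:
Δλ/λ_C = 1 - cos θ

For θ = 130°:
Δλ/λ_C = 1 - cos(130°)
Δλ/λ_C = 1 - -0.6428
Δλ/λ_C = 1.6428

This means the shift is 1.6428 × λ_C = 3.9859 pm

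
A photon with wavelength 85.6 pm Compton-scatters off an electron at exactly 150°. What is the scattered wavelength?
90.1276 pm

Using the Compton formula: λ' = λ + λ_C(1 − cos θ)

For θ = 150°, cos θ = -√3/2 (exact) ≈ -0.8660, so:
1 − cos 150° = 1 − (-√3/2) ≈ 1.8660

Δλ = λ_C × 1.8660 = 2.4263 × 1.8660 = 4.5276 pm

λ' = 85.6 + 4.5276 = 90.1276 pm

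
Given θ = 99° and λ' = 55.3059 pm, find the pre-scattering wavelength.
52.5000 pm

From λ' = λ + Δλ, we have λ = λ' - Δλ

First calculate the Compton shift:
Δλ = λ_C(1 - cos θ)
Δλ = 2.4263 × (1 - cos(99°))
Δλ = 2.4263 × 1.1564
Δλ = 2.8059 pm

Initial wavelength:
λ = λ' - Δλ
λ = 55.3059 - 2.8059
λ = 52.5000 pm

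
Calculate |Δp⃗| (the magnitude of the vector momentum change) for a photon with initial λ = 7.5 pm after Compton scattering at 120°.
1.2884e-22 kg·m/s

Photon momentum magnitude is p = h/λ.

Initial momentum:
p₀ = h/λ = 6.6261e-34/7.5000e-12 = 8.8348e-23 kg·m/s

After scattering:
λ' = λ + Δλ = 7.5 + 3.6395 = 11.1395 pm
p' = h/λ' = 6.6261e-34/1.1139e-11 = 5.9483e-23 kg·m/s

Momentum is a vector; the scattered photon's direction makes angle θ = 120° with the incident direction. The magnitude of the vector change Δp⃗ = p⃗₀ − p⃗' is found from the law of cosines:
|Δp⃗|² = p₀² + p'² − 2p₀p'cos θ
|Δp⃗|² = (8.8348e-23)² + (5.9483e-23)² − 2·8.8348e-23·5.9483e-23·cos(120°)
|Δp⃗| = 1.2884e-22 kg·m/s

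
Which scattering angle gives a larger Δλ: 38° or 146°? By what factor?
146° produces the larger shift by a factor of 8.628

Calculate both shifts using Δλ = λ_C(1 - cos θ):

For θ₁ = 38°:
Δλ₁ = 2.4263 × (1 - cos(38°))
Δλ₁ = 2.4263 × 0.2120
Δλ₁ = 0.5144 pm

For θ₂ = 146°:
Δλ₂ = 2.4263 × (1 - cos(146°))
Δλ₂ = 2.4263 × 1.8290
Δλ₂ = 4.4378 pm

The 146° angle produces the larger shift.
Ratio: 4.4378/0.5144 = 8.628

(Intermediate values are shown rounded; full precision is carried through to the final answer.)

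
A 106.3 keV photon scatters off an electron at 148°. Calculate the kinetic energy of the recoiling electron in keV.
29.5180 keV

By energy conservation: K_e = E_initial - E_final

First find the scattered photon energy:
Initial wavelength: λ = hc/E = 11.6636 pm
Compton shift: Δλ = λ_C(1 - cos(148°)) = 4.4839 pm
Final wavelength: λ' = 11.6636 + 4.4839 = 16.1476 pm
Final photon energy: E' = hc/λ' = 76.7820 keV

Electron kinetic energy:
K_e = E - E' = 106.3000 - 76.7820 = 29.5180 keV

(Intermediate values are shown rounded; full precision is carried through to the final answer.)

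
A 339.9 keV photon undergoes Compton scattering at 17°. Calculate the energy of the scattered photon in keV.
330.2999 keV

First convert energy to wavelength:
λ = hc/E, with hc ≈ 1239.842 keV·pm (i.e. 1239.842 eV·nm)

For E = 339.9 keV = 339900 eV:
λ = 1239.842 keV·pm / 339.9 keV
λ = 3.6477 pm

Calculate the Compton shift:
Δλ = λ_C(1 - cos(17°)) = 2.4263 × 0.0437
Δλ = 0.1060 pm

Final wavelength:
λ' = 3.6477 + 0.1060 = 3.7537 pm

Final energy:
E' = hc/λ' = 1239.842 / 3.7537 = 330.2999 keV

(Intermediate values are shown rounded; full precision is carried through to the final answer.)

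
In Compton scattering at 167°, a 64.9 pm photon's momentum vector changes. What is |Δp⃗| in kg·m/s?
1.9591e-23 kg·m/s

Photon momentum magnitude is p = h/λ.

Initial momentum:
p₀ = h/λ = 6.6261e-34/6.4900e-11 = 1.0210e-23 kg·m/s

After scattering:
λ' = λ + Δλ = 64.9 + 4.7904 = 69.6904 pm
p' = h/λ' = 6.6261e-34/6.9690e-11 = 9.5079e-24 kg·m/s

Momentum is a vector; the scattered photon's direction makes angle θ = 167° with the incident direction. The magnitude of the vector change Δp⃗ = p⃗₀ − p⃗' is found from the law of cosines:
|Δp⃗|² = p₀² + p'² − 2p₀p'cos θ
|Δp⃗|² = (1.0210e-23)² + (9.5079e-24)² − 2·1.0210e-23·9.5079e-24·cos(167°)
|Δp⃗| = 1.9591e-23 kg·m/s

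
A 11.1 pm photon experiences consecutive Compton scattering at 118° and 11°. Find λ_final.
14.7100 pm

Apply Compton shift twice:

First scattering at θ₁ = 118°:
Δλ₁ = λ_C(1 - cos(118°))
Δλ₁ = 2.4263 × 1.4695
Δλ₁ = 3.5654 pm

After first scattering:
λ₁ = 11.1 + 3.5654 = 14.6654 pm

Second scattering at θ₂ = 11°:
Δλ₂ = λ_C(1 - cos(11°))
Δλ₂ = 2.4263 × 0.0184
Δλ₂ = 0.0446 pm

Final wavelength:
λ₂ = 14.6654 + 0.0446 = 14.7100 pm

Total shift: Δλ_total = 3.5654 + 0.0446 = 3.6100 pm

(Intermediate values are shown rounded; full precision is carried through to the final answer.)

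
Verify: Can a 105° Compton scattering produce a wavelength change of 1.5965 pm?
No, inconsistent

Calculate the expected shift for θ = 105°:

Δλ_expected = λ_C(1 - cos(105°))
Δλ_expected = 2.4263 × (1 - cos(105°))
Δλ_expected = 2.4263 × 1.2588
Δλ_expected = 3.0543 pm

Given shift: 1.5965 pm
Expected shift: 3.0543 pm
Difference: 1.4578 pm

The values do not match. The given shift corresponds to θ ≈ 70.0°, not 105°.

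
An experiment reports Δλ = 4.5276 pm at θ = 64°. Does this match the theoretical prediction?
No, inconsistent

Calculate the expected shift for θ = 64°:

Δλ_expected = λ_C(1 - cos(64°))
Δλ_expected = 2.4263 × (1 - cos(64°))
Δλ_expected = 2.4263 × 0.5616
Δλ_expected = 1.3627 pm

Given shift: 4.5276 pm
Expected shift: 1.3627 pm
Difference: 3.1649 pm

The values do not match. The given shift corresponds to θ ≈ 150.0°, not 64°.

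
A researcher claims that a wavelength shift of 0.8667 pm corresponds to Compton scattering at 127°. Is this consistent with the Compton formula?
No, inconsistent

Calculate the expected shift for θ = 127°:

Δλ_expected = λ_C(1 - cos(127°))
Δλ_expected = 2.4263 × (1 - cos(127°))
Δλ_expected = 2.4263 × 1.6018
Δλ_expected = 3.8865 pm

Given shift: 0.8667 pm
Expected shift: 3.8865 pm
Difference: 3.0198 pm

The values do not match. The given shift corresponds to θ ≈ 50.0°, not 127°.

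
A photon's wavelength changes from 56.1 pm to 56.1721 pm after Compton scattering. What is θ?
14.00°

First find the wavelength shift:
Δλ = λ' - λ = 56.1721 - 56.1 = 0.0721 pm

Using Δλ = λ_C(1 - cos θ), with λ_C = h/(m_e·c) ≈ 2.42631024 pm:
cos θ = 1 - Δλ/λ_C
cos θ = 1 - 0.0721/2.42631024
cos θ = 0.970284

θ = arccos(0.970284)
θ = 14.00°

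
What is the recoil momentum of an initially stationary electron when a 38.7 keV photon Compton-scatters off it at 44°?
1.5339e-23 kg·m/s

The electron is initially at rest, so by conservation of momentum:
p⃗_e = p⃗₀ − p⃗'  (incident photon momentum minus scattered photon momentum)

Photon momentum magnitudes (p = h/λ = E/c):
λ₀ = hc/E₀ = 32.0373 pm → p₀ = h/λ₀ = 2.0682e-23 kg·m/s
Δλ = λ_C(1 − cos 44°) = 0.6810 pm
λ' = 32.7182 pm → p' = h/λ' = 2.0252e-23 kg·m/s

The scattered photon makes angle θ = 44° with the incident direction, so by the law of cosines:
|p⃗_e|² = p₀² + p'² − 2p₀p'cos θ
|p⃗_e|² = (2.0682e-23)² + (2.0252e-23)² − 2·2.0682e-23·2.0252e-23·cos(44°)
|p⃗_e| = 1.5339e-23 kg·m/s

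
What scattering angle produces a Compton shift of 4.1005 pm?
133.63°

From the Compton formula Δλ = λ_C(1 - cos θ), we can solve for θ:

cos θ = 1 - Δλ/λ_C

Given:
- Δλ = 4.1005 pm
- λ_C = h/(m_e·c) ≈ 2.42631024 pm

cos θ = 1 - 4.1005/2.42631024
cos θ = 1 - 1.690015
cos θ = -0.690015

θ = arccos(-0.690015)
θ = 133.63°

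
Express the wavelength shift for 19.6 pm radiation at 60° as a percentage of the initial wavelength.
6.1896%

Calculate the Compton shift:
Δλ = λ_C(1 - cos(60°))
Δλ = 2.4263 × (1 - cos(60°))
Δλ = 2.4263 × 0.5000
Δλ = 1.2132 pm

Percentage change:
(Δλ/λ₀) × 100 = (1.2132/19.6) × 100
= 6.1896%

(Intermediate values are shown rounded; full precision is carried through to the final answer.)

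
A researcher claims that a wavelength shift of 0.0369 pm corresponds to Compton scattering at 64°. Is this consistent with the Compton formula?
No, inconsistent

Calculate the expected shift for θ = 64°:

Δλ_expected = λ_C(1 - cos(64°))
Δλ_expected = 2.4263 × (1 - cos(64°))
Δλ_expected = 2.4263 × 0.5616
Δλ_expected = 1.3627 pm

Given shift: 0.0369 pm
Expected shift: 1.3627 pm
Difference: 1.3258 pm

The values do not match. The given shift corresponds to θ ≈ 10.0°, not 64°.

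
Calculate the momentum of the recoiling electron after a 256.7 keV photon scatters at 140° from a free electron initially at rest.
1.9845e-22 kg·m/s

The electron is initially at rest, so by conservation of momentum:
p⃗_e = p⃗₀ − p⃗'  (incident photon momentum minus scattered photon momentum)

Photon momentum magnitudes (p = h/λ = E/c):
λ₀ = hc/E₀ = 4.8299 pm → p₀ = h/λ₀ = 1.3719e-22 kg·m/s
Δλ = λ_C(1 − cos 140°) = 4.2850 pm
λ' = 9.1149 pm → p' = h/λ' = 7.2695e-23 kg·m/s

The scattered photon makes angle θ = 140° with the incident direction, so by the law of cosines:
|p⃗_e|² = p₀² + p'² − 2p₀p'cos θ
|p⃗_e|² = (1.3719e-22)² + (7.2695e-23)² − 2·1.3719e-22·7.2695e-23·cos(140°)
|p⃗_e| = 1.9845e-22 kg·m/s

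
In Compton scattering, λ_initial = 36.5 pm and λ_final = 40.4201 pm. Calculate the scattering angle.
128.00°

First find the wavelength shift:
Δλ = λ' - λ = 40.4201 - 36.5 = 3.9201 pm

Using Δλ = λ_C(1 - cos θ), with λ_C = h/(m_e·c) ≈ 2.42631024 pm:
cos θ = 1 - Δλ/λ_C
cos θ = 1 - 3.9201/2.42631024
cos θ = -0.615663

θ = arccos(-0.615663)
θ = 128.00°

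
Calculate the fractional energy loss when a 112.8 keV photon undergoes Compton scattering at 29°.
0.0269 (or 2.69%)

Calculate initial and final photon energies:

Initial: E₀ = 112.8 keV → λ₀ = 10.9915 pm
Compton shift: Δλ = 0.3042 pm
Final wavelength: λ' = 11.2957 pm
Final energy: E' = 109.7621 keV

Fractional energy loss:
(E₀ - E')/E₀ = (112.8000 - 109.7621)/112.8000
= 3.0379/112.8000
= 0.0269
= 2.69%

(Intermediate values are shown rounded; full precision is carried through to the final answer.)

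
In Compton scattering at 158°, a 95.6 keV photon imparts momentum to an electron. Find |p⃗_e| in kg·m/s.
8.7053e-23 kg·m/s

The electron is initially at rest, so by conservation of momentum:
p⃗_e = p⃗₀ − p⃗'  (incident photon momentum minus scattered photon momentum)

Photon momentum magnitudes (p = h/λ = E/c):
λ₀ = hc/E₀ = 12.9691 pm → p₀ = h/λ₀ = 5.1091e-23 kg·m/s
Δλ = λ_C(1 − cos 158°) = 4.6759 pm
λ' = 17.6450 pm → p' = h/λ' = 3.7552e-23 kg·m/s

The scattered photon makes angle θ = 158° with the incident direction, so by the law of cosines:
|p⃗_e|² = p₀² + p'² − 2p₀p'cos θ
|p⃗_e|² = (5.1091e-23)² + (3.7552e-23)² − 2·5.1091e-23·3.7552e-23·cos(158°)
|p⃗_e| = 8.7053e-23 kg·m/s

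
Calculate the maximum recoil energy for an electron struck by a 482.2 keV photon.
315.1918 keV

Maximum energy transfer occurs at θ = 180° (backscattering).

Initial photon: E₀ = 482.2 keV → λ₀ = 2.5712 pm

Maximum Compton shift (at 180°):
Δλ_max = 2λ_C = 2 × 2.4263 = 4.8526 pm

Final wavelength:
λ' = 2.5712 + 4.8526 = 7.4238 pm

Minimum photon energy (maximum energy to electron):
E'_min = hc/λ' = 167.0082 keV

Maximum electron kinetic energy:
K_max = E₀ - E'_min = 482.2000 - 167.0082 = 315.1918 keV

(Intermediate values are shown rounded; full precision is carried through to the final answer.)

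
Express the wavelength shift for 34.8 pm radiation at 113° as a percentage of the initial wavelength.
9.6964%

Calculate the Compton shift:
Δλ = λ_C(1 - cos(113°))
Δλ = 2.4263 × (1 - cos(113°))
Δλ = 2.4263 × 1.3907
Δλ = 3.3743 pm

Percentage change:
(Δλ/λ₀) × 100 = (3.3743/34.8) × 100
= 9.6964%

(Intermediate values are shown rounded; full precision is carried through to the final answer.)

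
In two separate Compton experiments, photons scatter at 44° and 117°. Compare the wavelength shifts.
117° produces the larger shift by a factor of 5.181

Calculate both shifts using Δλ = λ_C(1 - cos θ):

For θ₁ = 44°:
Δλ₁ = 2.4263 × (1 - cos(44°))
Δλ₁ = 2.4263 × 0.2807
Δλ₁ = 0.6810 pm

For θ₂ = 117°:
Δλ₂ = 2.4263 × (1 - cos(117°))
Δλ₂ = 2.4263 × 1.4540
Δλ₂ = 3.5278 pm

The 117° angle produces the larger shift.
Ratio: 3.5278/0.6810 = 5.181

(Intermediate values are shown rounded; full precision is carried through to the final answer.)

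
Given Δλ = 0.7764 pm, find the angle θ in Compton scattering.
47.16°

From the Compton formula Δλ = λ_C(1 - cos θ), we can solve for θ:

cos θ = 1 - Δλ/λ_C

Given:
- Δλ = 0.7764 pm
- λ_C = h/(m_e·c) ≈ 2.42631024 pm

cos θ = 1 - 0.7764/2.42631024
cos θ = 1 - 0.319992
cos θ = 0.680008

θ = arccos(0.680008)
θ = 47.16°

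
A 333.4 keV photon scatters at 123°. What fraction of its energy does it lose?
0.5019 (or 50.19%)

Calculate initial and final photon energies:

Initial: E₀ = 333.4 keV → λ₀ = 3.7188 pm
Compton shift: Δλ = 3.7478 pm
Final wavelength: λ' = 7.4666 pm
Final energy: E' = 166.0527 keV

Fractional energy loss:
(E₀ - E')/E₀ = (333.4000 - 166.0527)/333.4000
= 167.3473/333.4000
= 0.5019
= 50.19%

(Intermediate values are shown rounded; full precision is carried through to the final answer.)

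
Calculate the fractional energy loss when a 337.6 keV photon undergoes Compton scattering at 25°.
0.0583 (or 5.83%)

Calculate initial and final photon energies:

Initial: E₀ = 337.6 keV → λ₀ = 3.6725 pm
Compton shift: Δλ = 0.2273 pm
Final wavelength: λ' = 3.8998 pm
Final energy: E' = 317.9209 keV

Fractional energy loss:
(E₀ - E')/E₀ = (337.6000 - 317.9209)/337.6000
= 19.6791/337.6000
= 0.0583
= 5.83%

(Intermediate values are shown rounded; full precision is carried through to the final answer.)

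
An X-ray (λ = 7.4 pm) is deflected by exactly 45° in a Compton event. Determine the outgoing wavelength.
8.1106 pm

Using the Compton formula: λ' = λ + λ_C(1 − cos θ)

For θ = 45°, cos θ = √2/2 (exact) ≈ 0.7071, so:
1 − cos 45° = 1 − (√2/2) ≈ 0.2929

Δλ = λ_C × 0.2929 = 2.4263 × 0.2929 = 0.7106 pm

λ' = 7.4 + 0.7106 = 8.1106 pm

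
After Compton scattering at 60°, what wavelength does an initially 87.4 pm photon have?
88.6132 pm

Using the Compton formula: λ' = λ + λ_C(1 − cos θ)

For θ = 60°, cos θ = 1/2 (exact) = 0.5000, so:
1 − cos 60° = 1 − (1/2) = 0.5000

Δλ = λ_C × 0.5000 = 2.4263 × 0.5000 = 1.2132 pm

λ' = 87.4 + 1.2132 = 88.6132 pm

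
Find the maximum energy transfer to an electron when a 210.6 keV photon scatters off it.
95.1564 keV

Maximum energy transfer occurs at θ = 180° (backscattering).

Initial photon: E₀ = 210.6 keV → λ₀ = 5.8872 pm

Maximum Compton shift (at 180°):
Δλ_max = 2λ_C = 2 × 2.4263 = 4.8526 pm

Final wavelength:
λ' = 5.8872 + 4.8526 = 10.7398 pm

Minimum photon energy (maximum energy to electron):
E'_min = hc/λ' = 115.4436 keV

Maximum electron kinetic energy:
K_max = E₀ - E'_min = 210.6000 - 115.4436 = 95.1564 keV

(Intermediate values are shown rounded; full precision is carried through to the final answer.)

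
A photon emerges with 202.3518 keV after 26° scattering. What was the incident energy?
210.8000 keV

Convert final energy to wavelength (hc ≈ 1239.842 keV·pm):
λ' = hc/E' = 1239.842 / 202.3518 = 6.1272 pm

Calculate the Compton shift:
Δλ = λ_C(1 - cos(26°))
Δλ = 2.4263 × (1 - cos(26°))
Δλ = 0.2456 pm

Initial wavelength:
λ = λ' - Δλ = 6.1272 - 0.2456 = 5.8816 pm

Initial energy:
E = hc/λ = 1239.842 / 5.8816 = 210.8000 keV

(Intermediate values are shown rounded; full precision is carried through to the final answer.)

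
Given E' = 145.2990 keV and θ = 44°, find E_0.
157.9000 keV

Convert final energy to wavelength (hc ≈ 1239.842 keV·pm):
λ' = hc/E' = 1239.842 / 145.2990 = 8.5330 pm

Calculate the Compton shift:
Δλ = λ_C(1 - cos(44°))
Δλ = 2.4263 × (1 - cos(44°))
Δλ = 0.6810 pm

Initial wavelength:
λ = λ' - Δλ = 8.5330 - 0.6810 = 7.8521 pm

Initial energy:
E = hc/λ = 1239.842 / 7.8521 = 157.9000 keV

(Intermediate values are shown rounded; full precision is carried through to the final answer.)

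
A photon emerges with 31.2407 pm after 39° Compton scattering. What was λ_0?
30.7000 pm

From λ' = λ + Δλ, we have λ = λ' - Δλ

First calculate the Compton shift:
Δλ = λ_C(1 - cos θ)
Δλ = 2.4263 × (1 - cos(39°))
Δλ = 2.4263 × 0.2229
Δλ = 0.5407 pm

Initial wavelength:
λ = λ' - Δλ
λ = 31.2407 - 0.5407
λ = 30.7000 pm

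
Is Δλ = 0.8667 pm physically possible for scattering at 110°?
No, inconsistent

Calculate the expected shift for θ = 110°:

Δλ_expected = λ_C(1 - cos(110°))
Δλ_expected = 2.4263 × (1 - cos(110°))
Δλ_expected = 2.4263 × 1.3420
Δλ_expected = 3.2562 pm

Given shift: 0.8667 pm
Expected shift: 3.2562 pm
Difference: 2.3894 pm

The values do not match. The given shift corresponds to θ ≈ 50.0°, not 110°.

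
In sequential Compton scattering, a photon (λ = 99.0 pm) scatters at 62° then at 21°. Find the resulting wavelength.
100.4484 pm

Apply Compton shift twice:

First scattering at θ₁ = 62°:
Δλ₁ = λ_C(1 - cos(62°))
Δλ₁ = 2.4263 × 0.5305
Δλ₁ = 1.2872 pm

After first scattering:
λ₁ = 99.0 + 1.2872 = 100.2872 pm

Second scattering at θ₂ = 21°:
Δλ₂ = λ_C(1 - cos(21°))
Δλ₂ = 2.4263 × 0.0664
Δλ₂ = 0.1612 pm

Final wavelength:
λ₂ = 100.2872 + 0.1612 = 100.4484 pm

Total shift: Δλ_total = 1.2872 + 0.1612 = 1.4484 pm

(Intermediate values are shown rounded; full precision is carried through to the final answer.)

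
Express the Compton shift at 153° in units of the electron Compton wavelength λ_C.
1.8910 λ_C

The Compton shift formula is:
Δλ = λ_C(1 - cos θ)

Dividing both sides by λ_C:
Δλ/λ_C = 1 - cos θ

For θ = 153°:
Δλ/λ_C = 1 - cos(153°)
Δλ/λ_C = 1 - -0.8910
Δλ/λ_C = 1.8910

This means the shift is 1.8910 × λ_C = 4.5882 pm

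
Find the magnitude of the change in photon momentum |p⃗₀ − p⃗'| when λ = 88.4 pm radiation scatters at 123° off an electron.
1.2907e-23 kg·m/s

Photon momentum magnitude is p = h/λ.

Initial momentum:
p₀ = h/λ = 6.6261e-34/8.8400e-11 = 7.4956e-24 kg·m/s

After scattering:
λ' = λ + Δλ = 88.4 + 3.7478 = 92.1478 pm
p' = h/λ' = 6.6261e-34/9.2148e-11 = 7.1907e-24 kg·m/s

Momentum is a vector; the scattered photon's direction makes angle θ = 123° with the incident direction. The magnitude of the vector change Δp⃗ = p⃗₀ − p⃗' is found from the law of cosines:
|Δp⃗|² = p₀² + p'² − 2p₀p'cos θ
|Δp⃗|² = (7.4956e-24)² + (7.1907e-24)² − 2·7.4956e-24·7.1907e-24·cos(123°)
|Δp⃗| = 1.2907e-23 kg·m/s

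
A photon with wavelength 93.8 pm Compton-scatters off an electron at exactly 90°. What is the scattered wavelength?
96.2263 pm

Using the Compton formula: λ' = λ + λ_C(1 − cos θ)

For θ = 90°, cos θ = 0 (exact) = 0.0000, so:
1 − cos 90° = 1 − (0) = 1.0000

Δλ = λ_C × 1.0000 = 2.4263 × 1.0000 = 2.4263 pm

λ' = 93.8 + 2.4263 = 96.2263 pm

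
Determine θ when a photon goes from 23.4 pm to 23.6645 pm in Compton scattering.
27.00°

First find the wavelength shift:
Δλ = λ' - λ = 23.6645 - 23.4 = 0.2645 pm

Using Δλ = λ_C(1 - cos θ), with λ_C = h/(m_e·c) ≈ 2.42631024 pm:
cos θ = 1 - Δλ/λ_C
cos θ = 1 - 0.2645/2.42631024
cos θ = 0.890987

θ = arccos(0.890987)
θ = 27.00°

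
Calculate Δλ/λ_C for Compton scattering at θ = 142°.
1.7880 λ_C

The Compton shift formula is:
Δλ = λ_C(1 - cos θ)

Dividing both sides by λ_C:
Δλ/λ_C = 1 - cos θ

For θ = 142°:
Δλ/λ_C = 1 - cos(142°)
Δλ/λ_C = 1 - -0.7880
Δλ/λ_C = 1.7880

This means the shift is 1.7880 × λ_C = 4.3383 pm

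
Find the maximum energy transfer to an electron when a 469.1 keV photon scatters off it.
303.6916 keV

Maximum energy transfer occurs at θ = 180° (backscattering).

Initial photon: E₀ = 469.1 keV → λ₀ = 2.6430 pm

Maximum Compton shift (at 180°):
Δλ_max = 2λ_C = 2 × 2.4263 = 4.8526 pm

Final wavelength:
λ' = 2.6430 + 4.8526 = 7.4956 pm

Minimum photon energy (maximum energy to electron):
E'_min = hc/λ' = 165.4084 keV

Maximum electron kinetic energy:
K_max = E₀ - E'_min = 469.1000 - 165.4084 = 303.6916 keV

(Intermediate values are shown rounded; full precision is carried through to the final answer.)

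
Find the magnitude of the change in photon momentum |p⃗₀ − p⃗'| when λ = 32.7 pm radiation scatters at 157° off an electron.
3.7240e-23 kg·m/s

Photon momentum magnitude is p = h/λ.

Initial momentum:
p₀ = h/λ = 6.6261e-34/3.2700e-11 = 2.0263e-23 kg·m/s

After scattering:
λ' = λ + Δλ = 32.7 + 4.6597 = 37.3597 pm
p' = h/λ' = 6.6261e-34/3.7360e-11 = 1.7736e-23 kg·m/s

Momentum is a vector; the scattered photon's direction makes angle θ = 157° with the incident direction. The magnitude of the vector change Δp⃗ = p⃗₀ − p⃗' is found from the law of cosines:
|Δp⃗|² = p₀² + p'² − 2p₀p'cos θ
|Δp⃗|² = (2.0263e-23)² + (1.7736e-23)² − 2·2.0263e-23·1.7736e-23·cos(157°)
|Δp⃗| = 3.7240e-23 kg·m/s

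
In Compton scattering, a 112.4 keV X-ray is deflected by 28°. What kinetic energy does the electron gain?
2.8213 keV

By energy conservation: K_e = E_initial - E_final

First find the scattered photon energy:
Initial wavelength: λ = hc/E = 11.0306 pm
Compton shift: Δλ = λ_C(1 - cos(28°)) = 0.2840 pm
Final wavelength: λ' = 11.0306 + 0.2840 = 11.3146 pm
Final photon energy: E' = hc/λ' = 109.5787 keV

Electron kinetic energy:
K_e = E - E' = 112.4000 - 109.5787 = 2.8213 keV

(Intermediate values are shown rounded; full precision is carried through to the final answer.)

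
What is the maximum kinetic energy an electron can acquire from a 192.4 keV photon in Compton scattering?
82.6475 keV

Maximum energy transfer occurs at θ = 180° (backscattering).

Initial photon: E₀ = 192.4 keV → λ₀ = 6.4441 pm

Maximum Compton shift (at 180°):
Δλ_max = 2λ_C = 2 × 2.4263 = 4.8526 pm

Final wavelength:
λ' = 6.4441 + 4.8526 = 11.2967 pm

Minimum photon energy (maximum energy to electron):
E'_min = hc/λ' = 109.7525 keV

Maximum electron kinetic energy:
K_max = E₀ - E'_min = 192.4000 - 109.7525 = 82.6475 keV

(Intermediate values are shown rounded; full precision is carried through to the final answer.)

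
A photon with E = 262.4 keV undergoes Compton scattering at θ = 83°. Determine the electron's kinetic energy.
81.5497 keV

By energy conservation: K_e = E_initial - E_final

First find the scattered photon energy:
Initial wavelength: λ = hc/E = 4.7250 pm
Compton shift: Δλ = λ_C(1 - cos(83°)) = 2.1306 pm
Final wavelength: λ' = 4.7250 + 2.1306 = 6.8556 pm
Final photon energy: E' = hc/λ' = 180.8503 keV

Electron kinetic energy:
K_e = E - E' = 262.4000 - 180.8503 = 81.5497 keV

(Intermediate values are shown rounded; full precision is carried through to the final answer.)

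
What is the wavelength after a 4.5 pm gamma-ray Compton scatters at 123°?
8.2478 pm

Using the Compton scattering formula:
λ' = λ + Δλ = λ + λ_C(1 - cos θ)

Given:
- Initial wavelength λ = 4.5 pm
- Scattering angle θ = 123°
- Compton wavelength λ_C ≈ 2.4263 pm

Calculate the shift:
Δλ = 2.4263 × (1 - cos(123°))
Δλ = 2.4263 × 1.5446
Δλ = 3.7478 pm

Final wavelength:
λ' = 4.5 + 3.7478 = 8.2478 pm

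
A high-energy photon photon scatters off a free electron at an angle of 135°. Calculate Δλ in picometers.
4.1420 pm

Using the Compton scattering formula:
Δλ = λ_C(1 - cos θ)

where λ_C = h/(m_e·c) ≈ 2.4263 pm is the Compton wavelength of an electron.

For θ = 135°:
cos(135°) = -0.7071
1 - cos(135°) = 1.7071

Δλ = 2.4263 × 1.7071
Δλ = 4.1420 pm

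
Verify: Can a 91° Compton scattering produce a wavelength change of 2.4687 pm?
Yes, consistent

Calculate the expected shift for θ = 91°:

Δλ_expected = λ_C(1 - cos(91°))
Δλ_expected = 2.4263 × (1 - cos(91°))
Δλ_expected = 2.4263 × 1.0175
Δλ_expected = 2.4687 pm

Given shift: 2.4687 pm
Expected shift: 2.4687 pm
Difference: 0.0000 pm

The values match. This is consistent with Compton scattering at the stated angle.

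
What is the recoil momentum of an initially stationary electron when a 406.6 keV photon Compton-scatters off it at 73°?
2.2109e-22 kg·m/s

The electron is initially at rest, so by conservation of momentum:
p⃗_e = p⃗₀ − p⃗'  (incident photon momentum minus scattered photon momentum)

Photon momentum magnitudes (p = h/λ = E/c):
λ₀ = hc/E₀ = 3.0493 pm → p₀ = h/λ₀ = 2.1730e-22 kg·m/s
Δλ = λ_C(1 − cos 73°) = 1.7169 pm
λ' = 4.7662 pm → p' = h/λ' = 1.3902e-22 kg·m/s

The scattered photon makes angle θ = 73° with the incident direction, so by the law of cosines:
|p⃗_e|² = p₀² + p'² − 2p₀p'cos θ
|p⃗_e|² = (2.1730e-22)² + (1.3902e-22)² − 2·2.1730e-22·1.3902e-22·cos(73°)
|p⃗_e| = 2.2109e-22 kg·m/s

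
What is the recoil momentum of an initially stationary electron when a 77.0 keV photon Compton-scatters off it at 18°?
1.2831e-23 kg·m/s

The electron is initially at rest, so by conservation of momentum:
p⃗_e = p⃗₀ − p⃗'  (incident photon momentum minus scattered photon momentum)

Photon momentum magnitudes (p = h/λ = E/c):
λ₀ = hc/E₀ = 16.1018 pm → p₀ = h/λ₀ = 4.1151e-23 kg·m/s
Δλ = λ_C(1 − cos 18°) = 0.1188 pm
λ' = 16.2206 pm → p' = h/λ' = 4.0850e-23 kg·m/s

The scattered photon makes angle θ = 18° with the incident direction, so by the law of cosines:
|p⃗_e|² = p₀² + p'² − 2p₀p'cos θ
|p⃗_e|² = (4.1151e-23)² + (4.0850e-23)² − 2·4.1151e-23·4.0850e-23·cos(18°)
|p⃗_e| = 1.2831e-23 kg·m/s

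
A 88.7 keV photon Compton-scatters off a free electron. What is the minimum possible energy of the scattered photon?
65.8421 keV (at θ = 180°)

The scattered photon has minimum energy when its wavelength is maximum, i.e., when the Compton shift Δλ = λ_C(1 − cos θ) is maximum. This occurs at θ = 180° (backscattering), giving Δλ_max = 2λ_C = 4.8526 pm.

Initial wavelength: λ₀ = hc/E₀ = 13.9779 pm
Maximum final wavelength: λ'_max = λ₀ + 2λ_C = 13.9779 + 4.8526 = 18.8305 pm
Minimum final energy: E'_min = hc/λ'_max = 65.8421 keV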